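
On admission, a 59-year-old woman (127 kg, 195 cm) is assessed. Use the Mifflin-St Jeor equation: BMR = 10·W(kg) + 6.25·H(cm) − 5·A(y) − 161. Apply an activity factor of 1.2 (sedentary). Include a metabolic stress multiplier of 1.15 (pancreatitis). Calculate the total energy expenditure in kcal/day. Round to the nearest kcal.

Mifflin-St Jeor (female): BMR = 10(127) + 6.25(195) − 5(59) − 161 = 1270 + 1218.75 − 295 − 161 = 2032.75 kcal/day.
TEE = BMR × activity factor = 2032.75 × 1.2 = 2439.3 kcal/day.
Apply stress factor: 2439.3 × 1.15 = 2805.195 kcal/day.

2805 kcal/day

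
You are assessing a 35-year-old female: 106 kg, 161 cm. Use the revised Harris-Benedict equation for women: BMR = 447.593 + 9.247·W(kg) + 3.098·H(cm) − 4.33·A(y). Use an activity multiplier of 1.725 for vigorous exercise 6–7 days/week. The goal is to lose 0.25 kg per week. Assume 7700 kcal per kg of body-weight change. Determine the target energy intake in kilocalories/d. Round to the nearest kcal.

Harris-Benedict: BMR = 447.593 + 9.247(106) + 3.098(161) − 4.33(35) = 1775.003 kcal/day.
TEE = 1775.003 × 1.725 = 3061.8802 kcal/day.
Required daily deficit = 0.25 × 7700 ÷ 7 = 275 kcal/day.
Target intake = 3061.8802 − 275 = 2786.8802 kcal/day.

2787 kilocalories/d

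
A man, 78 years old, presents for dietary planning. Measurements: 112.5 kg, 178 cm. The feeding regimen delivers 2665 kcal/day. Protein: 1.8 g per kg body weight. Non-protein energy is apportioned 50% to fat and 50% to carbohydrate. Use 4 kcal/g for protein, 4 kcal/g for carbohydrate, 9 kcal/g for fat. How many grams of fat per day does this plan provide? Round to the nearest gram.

103 g/day

Protein = 1.8 × 112.5 = 202.5 g → 202.5 × 4 = 810 kcal.
Non-protein calories = 2665 − 810 = 1855 kcal.
Fat: 50% × 1855 = 927.5 kcal; carbohydrate: 927.5 kcal.
Fat: 927.5 kcal ÷ 9 kcal/g = 103.0556 g.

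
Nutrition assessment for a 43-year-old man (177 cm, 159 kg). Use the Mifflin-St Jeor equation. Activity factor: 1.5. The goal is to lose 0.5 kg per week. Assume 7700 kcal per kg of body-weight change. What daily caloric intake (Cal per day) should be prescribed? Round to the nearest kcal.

Mifflin-St Jeor (male): BMR = 10(159) + 6.25(177) − 5(43) + 5 = 1590 + 1106.25 − 215 + 5 = 2486.25 kcal/day.
TEE = 2486.25 × 1.5 = 3729.375 kcal/day.
Required daily deficit = 0.5 × 7700 ÷ 7 = 550 kcal/day.
Target intake = 3729.375 − 550 = 3179.375 kcal/day.

3179 Cal per day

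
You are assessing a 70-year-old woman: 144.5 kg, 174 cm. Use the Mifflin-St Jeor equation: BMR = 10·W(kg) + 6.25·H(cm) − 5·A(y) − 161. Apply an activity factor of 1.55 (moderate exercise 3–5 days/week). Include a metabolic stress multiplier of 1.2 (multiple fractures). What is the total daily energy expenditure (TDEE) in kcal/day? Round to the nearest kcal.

3760 kcal/day

Mifflin-St Jeor (female): BMR = 10(144.5) + 6.25(174) − 5(70) − 161 = 1445 + 1087.5 − 350 − 161 = 2021.5 kcal/day.
TEE = BMR × activity factor = 2021.5 × 1.55 = 3133.325 kcal/day.
Apply stress factor: 3133.325 × 1.2 = 3759.99 kcal/day.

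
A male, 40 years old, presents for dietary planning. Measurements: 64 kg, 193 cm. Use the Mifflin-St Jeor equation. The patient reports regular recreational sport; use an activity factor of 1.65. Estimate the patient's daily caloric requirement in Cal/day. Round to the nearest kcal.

Mifflin-St Jeor (male): BMR = 10(64) + 6.25(193) − 5(40) + 5 = 640 + 1206.25 − 200 + 5 = 1651.25 kcal/day.
TEE = BMR × activity factor = 1651.25 × 1.65 = 2724.5625 kcal/day.

2725 Cal/day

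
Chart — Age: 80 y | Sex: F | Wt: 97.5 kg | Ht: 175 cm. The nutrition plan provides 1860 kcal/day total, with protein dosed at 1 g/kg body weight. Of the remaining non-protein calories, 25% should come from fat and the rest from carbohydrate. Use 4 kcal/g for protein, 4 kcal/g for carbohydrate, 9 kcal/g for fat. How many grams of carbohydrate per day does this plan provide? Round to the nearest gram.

Protein = 1 × 97.5 = 97.5 g → 97.5 × 4 = 390 kcal.
Non-protein calories = 1860 − 390 = 1470 kcal.
Fat: 25% × 1470 = 367.5 kcal; carbohydrate: 1102.5 kcal.
Carbohydrate: 1102.5 kcal ÷ 4 kcal/g = 275.625 g.

276 g/day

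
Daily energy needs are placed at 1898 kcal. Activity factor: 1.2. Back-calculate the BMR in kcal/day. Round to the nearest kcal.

1582 kcal/day

BMR = TEE ÷ activity factor = 1898 ÷ 1.2 = 1581.6667 kcal/day.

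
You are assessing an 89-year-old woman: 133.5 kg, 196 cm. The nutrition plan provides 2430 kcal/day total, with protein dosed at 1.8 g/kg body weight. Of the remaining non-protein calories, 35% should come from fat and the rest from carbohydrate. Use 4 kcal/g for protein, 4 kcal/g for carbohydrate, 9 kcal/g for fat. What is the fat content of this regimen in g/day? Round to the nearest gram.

Protein = 1.8 × 133.5 = 240.3 g → 240.3 × 4 = 961.2 kcal.
Non-protein calories = 2430 − 961.2 = 1468.8 kcal.
Fat: 35% × 1468.8 = 514.08 kcal; carbohydrate: 954.72 kcal.
Fat: 514.08 kcal ÷ 9 kcal/g = 57.12 g.

57 g/day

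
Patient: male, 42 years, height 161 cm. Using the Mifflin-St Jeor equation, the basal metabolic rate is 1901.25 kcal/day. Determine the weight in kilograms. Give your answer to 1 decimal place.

110.0 kg

1901.25 = 10·W + 6.25(161) − 5(42) + 5
10·W = 1901.25 − 801.25 = 1100, so W = 110 kg.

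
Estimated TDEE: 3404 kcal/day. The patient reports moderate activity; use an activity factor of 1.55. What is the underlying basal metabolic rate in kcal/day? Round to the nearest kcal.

BMR = TEE ÷ activity factor = 3404 ÷ 1.55 = 2196.129 kcal/day.

2196 kcal/day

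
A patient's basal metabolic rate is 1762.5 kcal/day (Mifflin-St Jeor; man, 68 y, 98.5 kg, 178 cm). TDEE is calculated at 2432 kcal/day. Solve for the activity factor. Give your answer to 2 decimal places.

Activity factor = TEE ÷ BMR = 2432 ÷ 1762.5 = 1.38.

1.38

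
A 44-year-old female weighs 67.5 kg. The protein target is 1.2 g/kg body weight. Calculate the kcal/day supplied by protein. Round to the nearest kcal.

324 kcal/day

Protein = 1.2 g/kg × 67.5 kg = 81 g/day.
Protein energy = 81 g × 4 kcal/g = 324 kcal/day.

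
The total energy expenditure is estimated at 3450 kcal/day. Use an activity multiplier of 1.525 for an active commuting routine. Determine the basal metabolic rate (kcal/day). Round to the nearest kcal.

BMR = TEE ÷ activity factor = 3450 ÷ 1.525 = 2262.2951 kcal/day.

2262 kcal/day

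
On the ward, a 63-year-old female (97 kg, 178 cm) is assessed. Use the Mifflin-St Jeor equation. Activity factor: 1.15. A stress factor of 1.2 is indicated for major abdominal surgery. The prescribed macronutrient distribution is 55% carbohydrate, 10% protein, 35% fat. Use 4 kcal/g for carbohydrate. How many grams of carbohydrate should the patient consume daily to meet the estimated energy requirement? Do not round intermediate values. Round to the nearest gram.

Mifflin-St Jeor (female): BMR = 10(97) + 6.25(178) − 5(63) − 161 = 970 + 1112.5 − 315 − 161 = 1606.5 kcal/day.
TEE = 1606.5 × 1.15 = 1847.475 kcal/day.
With stress factor 1.2: 1847.475 × 1.2 = 2216.97 kcal/day.
Carbohydrate energy = 55% × 2216.97 = 1219.3335 kcal.
Carbohydrate = 1219.3335 ÷ 4 kcal/g = 304.8334 g.

305 g/day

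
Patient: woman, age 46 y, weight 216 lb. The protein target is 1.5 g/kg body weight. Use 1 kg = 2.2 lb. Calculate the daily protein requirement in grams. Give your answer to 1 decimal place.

Weight in kg = 216 ÷ 2.2 = 98.1818 kg.
Protein = 1.5 g/kg × 98.1818 kg = 147.2727 g/day.

147.3 g/day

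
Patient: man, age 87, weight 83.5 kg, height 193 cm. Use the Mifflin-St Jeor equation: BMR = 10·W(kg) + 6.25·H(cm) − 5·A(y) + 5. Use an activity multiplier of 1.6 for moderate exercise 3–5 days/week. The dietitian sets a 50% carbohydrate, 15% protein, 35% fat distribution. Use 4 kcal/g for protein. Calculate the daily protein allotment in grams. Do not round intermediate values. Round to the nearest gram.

97 g/day

Mifflin-St Jeor (male): BMR = 10(83.5) + 6.25(193) − 5(87) + 5 = 835 + 1206.25 − 435 + 5 = 1611.25 kcal/day.
TEE = 1611.25 × 1.6 = 2578 kcal/day.
Protein energy = 15% × 2578 = 386.7 kcal.
Protein = 386.7 ÷ 4 kcal/g = 96.675 g.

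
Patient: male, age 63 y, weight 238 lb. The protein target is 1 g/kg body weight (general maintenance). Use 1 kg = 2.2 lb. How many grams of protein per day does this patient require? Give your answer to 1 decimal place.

Weight in kg = 238 ÷ 2.2 = 108.1818 kg.
Protein = 1 g/kg × 108.1818 kg = 108.1818 g/day.

108.2 g/day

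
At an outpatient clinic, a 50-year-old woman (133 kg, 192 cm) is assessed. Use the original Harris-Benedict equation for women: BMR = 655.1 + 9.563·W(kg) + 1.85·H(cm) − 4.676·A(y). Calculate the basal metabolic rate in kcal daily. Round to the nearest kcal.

2048 kcal daily

Harris-Benedict: BMR = 655.1 + 9.563(133) + 1.85(192) − 4.676(50) = 2048.379 kcal/day.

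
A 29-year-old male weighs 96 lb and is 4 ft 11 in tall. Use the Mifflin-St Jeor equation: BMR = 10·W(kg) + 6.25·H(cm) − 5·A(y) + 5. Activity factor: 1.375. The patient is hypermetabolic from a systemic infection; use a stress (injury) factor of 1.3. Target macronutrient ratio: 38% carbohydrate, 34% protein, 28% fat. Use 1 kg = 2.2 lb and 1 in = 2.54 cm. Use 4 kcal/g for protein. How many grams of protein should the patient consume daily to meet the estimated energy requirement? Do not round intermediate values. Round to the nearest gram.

Convert to metric: weight = 96 ÷ 2.2 = 43.6364 kg; height = (4×12 + 11) × 2.54 = 59 × 2.54 = 149.86 cm.
Mifflin-St Jeor (male): BMR = 10(43.6364) + 6.25(149.86) − 5(29) + 5 = 436.3636 + 936.625 − 145 + 5 = 1232.9886 kcal/day.
TEE = 1232.9886 × 1.375 = 1695.3594 kcal/day.
With stress factor 1.3: 1695.3594 × 1.3 = 2203.9672 kcal/day.
Protein energy = 34% × 2203.9672 = 749.3488 kcal.
Protein = 749.3488 ÷ 4 kcal/g = 187.3372 g.

187 g/day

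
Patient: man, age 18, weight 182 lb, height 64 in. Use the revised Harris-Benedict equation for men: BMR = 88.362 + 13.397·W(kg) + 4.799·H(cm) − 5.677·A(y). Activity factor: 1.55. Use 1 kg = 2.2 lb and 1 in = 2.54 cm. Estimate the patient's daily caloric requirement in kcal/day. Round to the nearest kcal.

2906 kcal/day

Convert to metric: weight = 182 ÷ 2.2 = 82.7273 kg; height = 64 × 2.54 = 162.56 cm.
Harris-Benedict: BMR = 88.362 + 13.397(82.7273) + 4.799(162.56) − 5.677(18) = 1874.5987 kcal/day.
TEE = BMR × activity factor = 1874.5987 × 1.55 = 2905.628 kcal/day.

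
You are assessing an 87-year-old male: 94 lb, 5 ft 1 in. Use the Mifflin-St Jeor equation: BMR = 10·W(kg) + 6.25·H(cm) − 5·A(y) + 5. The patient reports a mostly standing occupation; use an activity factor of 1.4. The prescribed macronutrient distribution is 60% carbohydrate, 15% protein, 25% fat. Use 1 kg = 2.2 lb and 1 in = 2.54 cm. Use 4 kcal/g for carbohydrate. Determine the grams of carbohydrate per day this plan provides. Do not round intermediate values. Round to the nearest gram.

203 g/day

Convert to metric: weight = 94 ÷ 2.2 = 42.7273 kg; height = (5×12 + 1) × 2.54 = 61 × 2.54 = 154.94 cm.
Mifflin-St Jeor (male): BMR = 10(42.7273) + 6.25(154.94) − 5(87) + 5 = 427.2727 + 968.375 − 435 + 5 = 965.6477 kcal/day.
TEE = 965.6477 × 1.4 = 1351.9068 kcal/day.
Carbohydrate energy = 60% × 1351.9068 = 811.1441 kcal.
Carbohydrate = 811.1441 ÷ 4 kcal/g = 202.786 g.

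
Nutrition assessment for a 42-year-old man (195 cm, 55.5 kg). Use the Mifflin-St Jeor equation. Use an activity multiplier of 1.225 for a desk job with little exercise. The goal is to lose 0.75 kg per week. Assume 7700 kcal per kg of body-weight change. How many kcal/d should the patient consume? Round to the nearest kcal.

1097 kcal/d

Mifflin-St Jeor (male): BMR = 10(55.5) + 6.25(195) − 5(42) + 5 = 555 + 1218.75 − 210 + 5 = 1568.75 kcal/day.
TEE = 1568.75 × 1.225 = 1921.7188 kcal/day.
Required daily deficit = 0.75 × 7700 ÷ 7 = 825 kcal/day.
Target intake = 1921.7188 − 825 = 1096.7188 kcal/day.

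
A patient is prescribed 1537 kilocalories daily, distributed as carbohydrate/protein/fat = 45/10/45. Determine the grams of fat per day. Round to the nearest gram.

Fat energy = 45% × 1537 = 691.65 kcal.
At 9 kcal/g: 691.65 ÷ 9 = 76.85 g.

77 g/day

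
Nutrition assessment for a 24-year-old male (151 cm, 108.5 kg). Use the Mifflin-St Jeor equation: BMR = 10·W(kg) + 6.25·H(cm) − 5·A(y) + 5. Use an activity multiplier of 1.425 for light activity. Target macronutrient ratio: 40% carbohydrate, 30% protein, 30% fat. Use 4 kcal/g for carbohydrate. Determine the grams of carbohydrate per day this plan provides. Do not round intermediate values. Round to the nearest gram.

Mifflin-St Jeor (male): BMR = 10(108.5) + 6.25(151) − 5(24) + 5 = 1085 + 943.75 − 120 + 5 = 1913.75 kcal/day.
TEE = 1913.75 × 1.425 = 2727.0938 kcal/day.
Carbohydrate energy = 40% × 2727.0938 = 1090.8375 kcal.
Carbohydrate = 1090.8375 ÷ 4 kcal/g = 272.7094 g.

273 g/day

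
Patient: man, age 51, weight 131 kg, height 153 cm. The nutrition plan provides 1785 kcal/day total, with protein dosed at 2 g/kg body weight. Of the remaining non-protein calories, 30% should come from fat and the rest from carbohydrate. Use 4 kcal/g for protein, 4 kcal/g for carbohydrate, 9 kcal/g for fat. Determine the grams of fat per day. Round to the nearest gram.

25 g/day

Protein = 2 × 131 = 262 g → 262 × 4 = 1048 kcal.
Non-protein calories = 1785 − 1048 = 737 kcal.
Fat: 30% × 737 = 221.1 kcal; carbohydrate: 515.9 kcal.
Fat: 221.1 kcal ÷ 9 kcal/g = 24.5667 g.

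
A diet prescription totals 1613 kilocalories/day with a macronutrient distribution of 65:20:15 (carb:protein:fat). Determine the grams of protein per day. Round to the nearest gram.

81 g/day

Protein energy = 20% × 1613 = 322.6 kcal.
At 4 kcal/g: 322.6 ÷ 4 = 80.65 g.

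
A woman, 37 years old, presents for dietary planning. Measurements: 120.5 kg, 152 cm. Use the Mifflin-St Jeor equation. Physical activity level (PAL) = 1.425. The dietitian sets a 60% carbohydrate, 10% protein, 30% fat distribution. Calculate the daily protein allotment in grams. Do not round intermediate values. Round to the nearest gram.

64 g/day

Mifflin-St Jeor (female): BMR = 10(120.5) + 6.25(152) − 5(37) − 161 = 1205 + 950 − 185 − 161 = 1809 kcal/day.
TEE = 1809 × 1.425 = 2577.825 kcal/day.
Protein energy = 10% × 2577.825 = 257.7825 kcal.
Protein = 257.7825 ÷ 4 kcal/g = 64.4456 g.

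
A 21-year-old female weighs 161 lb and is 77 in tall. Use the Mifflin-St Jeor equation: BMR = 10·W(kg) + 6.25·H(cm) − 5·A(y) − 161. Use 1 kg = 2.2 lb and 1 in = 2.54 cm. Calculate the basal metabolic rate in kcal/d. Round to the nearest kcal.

Convert to metric: weight = 161 ÷ 2.2 = 73.1818 kg; height = 77 × 2.54 = 195.58 cm.
Mifflin-St Jeor (female): BMR = 10(73.1818) + 6.25(195.58) − 5(21) − 161 = 731.8182 + 1222.375 − 105 − 161 = 1688.1932 kcal/day.

1688 kcal/d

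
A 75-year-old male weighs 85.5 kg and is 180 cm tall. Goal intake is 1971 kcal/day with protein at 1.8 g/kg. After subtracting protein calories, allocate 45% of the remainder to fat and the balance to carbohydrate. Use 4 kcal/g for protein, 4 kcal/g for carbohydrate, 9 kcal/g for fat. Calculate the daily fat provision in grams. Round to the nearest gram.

68 g/day

Protein = 1.8 × 85.5 = 153.9 g → 153.9 × 4 = 615.6 kcal.
Non-protein calories = 1971 − 615.6 = 1355.4 kcal.
Fat: 45% × 1355.4 = 609.93 kcal; carbohydrate: 745.47 kcal.
Fat: 609.93 kcal ÷ 9 kcal/g = 67.77 g.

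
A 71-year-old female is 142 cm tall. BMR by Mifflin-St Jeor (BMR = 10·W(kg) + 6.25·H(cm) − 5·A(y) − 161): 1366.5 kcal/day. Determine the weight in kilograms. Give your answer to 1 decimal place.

1366.5 = 10·W + 6.25(142) − 5(71) − 161
10·W = 1366.5 − 371.5 = 995, so W = 99.5 kg.

99.5 kg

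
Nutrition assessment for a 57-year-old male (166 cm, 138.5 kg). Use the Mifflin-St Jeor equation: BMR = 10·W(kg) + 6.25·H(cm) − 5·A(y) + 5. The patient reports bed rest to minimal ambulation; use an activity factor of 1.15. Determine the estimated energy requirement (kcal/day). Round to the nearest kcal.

2464 kcal/day

Mifflin-St Jeor (male): BMR = 10(138.5) + 6.25(166) − 5(57) + 5 = 1385 + 1037.5 − 285 + 5 = 2142.5 kcal/day.
TEE = BMR × activity factor = 2142.5 × 1.15 = 2463.875 kcal/day.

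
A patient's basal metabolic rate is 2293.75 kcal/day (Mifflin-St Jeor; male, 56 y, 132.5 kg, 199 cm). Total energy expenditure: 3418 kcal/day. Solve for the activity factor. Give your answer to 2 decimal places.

Activity factor = TEE ÷ BMR = 3418 ÷ 2293.75 = 1.49.

1.49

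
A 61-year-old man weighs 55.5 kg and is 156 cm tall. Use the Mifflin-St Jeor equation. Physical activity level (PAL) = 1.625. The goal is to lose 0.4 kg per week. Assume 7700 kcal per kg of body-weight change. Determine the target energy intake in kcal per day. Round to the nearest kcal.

1559 kcal per day

Mifflin-St Jeor (male): BMR = 10(55.5) + 6.25(156) − 5(61) + 5 = 555 + 975 − 305 + 5 = 1230 kcal/day.
TEE = 1230 × 1.625 = 1998.75 kcal/day.
Required daily deficit = 0.4 × 7700 ÷ 7 = 440 kcal/day.
Target intake = 1998.75 − 440 = 1558.75 kcal/day.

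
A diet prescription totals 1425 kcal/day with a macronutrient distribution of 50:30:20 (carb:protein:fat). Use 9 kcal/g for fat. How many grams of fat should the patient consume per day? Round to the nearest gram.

Fat energy = 20% × 1425 = 285 kcal.
At 9 kcal/g: 285 ÷ 9 = 31.6667 g.

32 g/day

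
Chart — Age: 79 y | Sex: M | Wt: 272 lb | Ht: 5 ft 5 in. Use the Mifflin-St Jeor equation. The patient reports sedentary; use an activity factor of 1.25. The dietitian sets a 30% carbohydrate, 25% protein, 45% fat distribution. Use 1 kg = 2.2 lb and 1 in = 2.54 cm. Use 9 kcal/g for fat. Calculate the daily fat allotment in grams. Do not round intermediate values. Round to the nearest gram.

117 g/day

Convert to metric: weight = 272 ÷ 2.2 = 123.6364 kg; height = (5×12 + 5) × 2.54 = 65 × 2.54 = 165.1 cm.
Mifflin-St Jeor (male): BMR = 10(123.6364) + 6.25(165.1) − 5(79) + 5 = 1236.3636 + 1031.875 − 395 + 5 = 1878.2386 kcal/day.
TEE = 1878.2386 × 1.25 = 2347.7983 kcal/day.
Fat energy = 45% × 2347.7983 = 1056.5092 kcal.
Fat = 1056.5092 ÷ 9 kcal/g = 117.3899 g.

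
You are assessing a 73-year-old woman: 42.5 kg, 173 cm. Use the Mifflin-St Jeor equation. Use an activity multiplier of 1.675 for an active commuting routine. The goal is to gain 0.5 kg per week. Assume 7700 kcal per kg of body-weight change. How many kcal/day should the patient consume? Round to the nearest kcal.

Mifflin-St Jeor (female): BMR = 10(42.5) + 6.25(173) − 5(73) − 161 = 425 + 1081.25 − 365 − 161 = 980.25 kcal/day.
TEE = 980.25 × 1.675 = 1641.9188 kcal/day.
Required daily surplus = 0.5 × 7700 ÷ 7 = 550 kcal/day.
Target intake = 1641.9188 + 550 = 2191.9188 kcal/day.

2192 kcal/day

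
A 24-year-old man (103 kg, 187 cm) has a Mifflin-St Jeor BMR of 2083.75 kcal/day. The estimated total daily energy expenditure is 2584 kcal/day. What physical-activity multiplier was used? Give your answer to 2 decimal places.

Activity factor = TEE ÷ BMR = 2584 ÷ 2083.75 = 1.24.

1.24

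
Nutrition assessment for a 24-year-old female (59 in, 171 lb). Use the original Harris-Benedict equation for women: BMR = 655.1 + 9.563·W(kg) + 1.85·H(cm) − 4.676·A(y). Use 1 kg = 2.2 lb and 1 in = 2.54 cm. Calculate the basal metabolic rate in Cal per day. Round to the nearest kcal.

1563 Cal per day

Convert to metric: weight = 171 ÷ 2.2 = 77.7273 kg; height = 59 × 2.54 = 149.86 cm.
Harris-Benedict: BMR = 655.1 + 9.563(77.7273) + 1.85(149.86) − 4.676(24) = 1563.4229 kcal/day.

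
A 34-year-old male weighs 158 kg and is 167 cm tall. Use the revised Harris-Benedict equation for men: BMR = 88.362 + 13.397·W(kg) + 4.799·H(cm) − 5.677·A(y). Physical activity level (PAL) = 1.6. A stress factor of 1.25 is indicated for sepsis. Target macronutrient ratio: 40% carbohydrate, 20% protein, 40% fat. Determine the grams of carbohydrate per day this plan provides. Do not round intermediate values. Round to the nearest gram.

563 g/day

Harris-Benedict: BMR = 88.362 + 13.397(158) + 4.799(167) − 5.677(34) = 2813.503 kcal/day.
TEE = 2813.503 × 1.6 = 4501.6048 kcal/day.
With stress factor 1.25: 4501.6048 × 1.25 = 5627.006 kcal/day.
Carbohydrate energy = 40% × 5627.006 = 2250.8024 kcal.
Carbohydrate = 2250.8024 ÷ 4 kcal/g = 562.7006 g.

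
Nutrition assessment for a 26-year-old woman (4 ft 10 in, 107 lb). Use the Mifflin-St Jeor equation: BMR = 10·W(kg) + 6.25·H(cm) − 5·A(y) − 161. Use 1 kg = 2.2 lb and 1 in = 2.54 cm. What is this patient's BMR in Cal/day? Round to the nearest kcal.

Convert to metric: weight = 107 ÷ 2.2 = 48.6364 kg; height = (4×12 + 10) × 2.54 = 58 × 2.54 = 147.32 cm.
Mifflin-St Jeor (female): BMR = 10(48.6364) + 6.25(147.32) − 5(26) − 161 = 486.3636 + 920.75 − 130 − 161 = 1116.1136 kcal/day.

1116 Cal/day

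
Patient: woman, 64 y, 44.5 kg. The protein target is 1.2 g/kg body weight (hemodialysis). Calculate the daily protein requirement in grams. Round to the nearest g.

Protein = 1.2 g/kg × 44.5 kg = 53.4 g/day.

53 g/day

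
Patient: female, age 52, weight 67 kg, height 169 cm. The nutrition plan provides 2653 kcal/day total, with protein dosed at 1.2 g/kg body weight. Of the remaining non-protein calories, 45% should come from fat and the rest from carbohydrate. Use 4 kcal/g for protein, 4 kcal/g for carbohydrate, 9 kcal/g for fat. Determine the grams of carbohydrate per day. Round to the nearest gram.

Protein = 1.2 × 67 = 80.4 g → 80.4 × 4 = 321.6 kcal.
Non-protein calories = 2653 − 321.6 = 2331.4 kcal.
Fat: 45% × 2331.4 = 1049.13 kcal; carbohydrate: 1282.27 kcal.
Carbohydrate: 1282.27 kcal ÷ 4 kcal/g = 320.5675 g.

321 g/day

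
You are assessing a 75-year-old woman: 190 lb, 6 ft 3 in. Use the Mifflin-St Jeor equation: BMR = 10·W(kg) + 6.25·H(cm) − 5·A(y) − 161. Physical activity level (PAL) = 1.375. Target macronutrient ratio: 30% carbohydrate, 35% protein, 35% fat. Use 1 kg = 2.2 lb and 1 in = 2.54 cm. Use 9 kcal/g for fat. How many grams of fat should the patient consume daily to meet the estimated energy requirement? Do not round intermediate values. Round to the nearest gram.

Convert to metric: weight = 190 ÷ 2.2 = 86.3636 kg; height = (6×12 + 3) × 2.54 = 75 × 2.54 = 190.5 cm.
Mifflin-St Jeor (female): BMR = 10(86.3636) + 6.25(190.5) − 5(75) − 161 = 863.6364 + 1190.625 − 375 − 161 = 1518.2614 kcal/day.
TEE = 1518.2614 × 1.375 = 2087.6094 kcal/day.
Fat energy = 35% × 2087.6094 = 730.6633 kcal.
Fat = 730.6633 ÷ 9 kcal/g = 81.1848 g.

81 g/day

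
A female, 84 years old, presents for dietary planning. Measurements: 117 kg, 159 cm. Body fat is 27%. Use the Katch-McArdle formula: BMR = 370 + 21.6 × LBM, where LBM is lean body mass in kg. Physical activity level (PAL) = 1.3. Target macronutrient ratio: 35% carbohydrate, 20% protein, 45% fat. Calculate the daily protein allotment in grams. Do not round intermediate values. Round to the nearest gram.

LBM = 117 × (1 − 0.27) = 85.41 kg. Katch-McArdle: BMR = 370 + 21.6 × 85.41 = 2214.856 kcal/day.
TEE = 2214.856 × 1.3 = 2879.3128 kcal/day.
Protein energy = 20% × 2879.3128 = 575.8626 kcal.
Protein = 575.8626 ÷ 4 kcal/g = 143.9656 g.

144 g/day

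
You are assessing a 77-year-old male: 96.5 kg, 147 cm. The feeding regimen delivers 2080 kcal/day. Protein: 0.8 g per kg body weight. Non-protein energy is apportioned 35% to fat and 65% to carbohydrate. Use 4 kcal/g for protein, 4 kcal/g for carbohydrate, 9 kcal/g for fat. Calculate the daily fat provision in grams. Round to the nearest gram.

Protein = 0.8 × 96.5 = 77.2 g → 77.2 × 4 = 308.8 kcal.
Non-protein calories = 2080 − 308.8 = 1771.2 kcal.
Fat: 35% × 1771.2 = 619.92 kcal; carbohydrate: 1151.28 kcal.
Fat: 619.92 kcal ÷ 9 kcal/g = 68.88 g.

69 g/day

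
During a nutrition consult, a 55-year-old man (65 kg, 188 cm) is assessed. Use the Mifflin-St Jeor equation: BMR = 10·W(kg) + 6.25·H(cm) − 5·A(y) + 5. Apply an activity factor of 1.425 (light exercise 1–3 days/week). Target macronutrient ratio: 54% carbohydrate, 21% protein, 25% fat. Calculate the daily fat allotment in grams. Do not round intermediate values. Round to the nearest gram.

Mifflin-St Jeor (male): BMR = 10(65) + 6.25(188) − 5(55) + 5 = 650 + 1175 − 275 + 5 = 1555 kcal/day.
TEE = 1555 × 1.425 = 2215.875 kcal/day.
Fat energy = 25% × 2215.875 = 553.9688 kcal.
Fat = 553.9688 ÷ 9 kcal/g = 61.5521 g.

62 g/day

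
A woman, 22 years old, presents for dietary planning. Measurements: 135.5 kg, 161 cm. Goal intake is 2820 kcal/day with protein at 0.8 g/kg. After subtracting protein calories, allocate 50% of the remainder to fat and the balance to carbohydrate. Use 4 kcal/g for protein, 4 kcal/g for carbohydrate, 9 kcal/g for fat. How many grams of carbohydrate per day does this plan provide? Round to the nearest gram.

298 g/day

Protein = 0.8 × 135.5 = 108.4 g → 108.4 × 4 = 433.6 kcal.
Non-protein calories = 2820 − 433.6 = 2386.4 kcal.
Fat: 50% × 2386.4 = 1193.2 kcal; carbohydrate: 1193.2 kcal.
Carbohydrate: 1193.2 kcal ÷ 4 kcal/g = 298.3 g.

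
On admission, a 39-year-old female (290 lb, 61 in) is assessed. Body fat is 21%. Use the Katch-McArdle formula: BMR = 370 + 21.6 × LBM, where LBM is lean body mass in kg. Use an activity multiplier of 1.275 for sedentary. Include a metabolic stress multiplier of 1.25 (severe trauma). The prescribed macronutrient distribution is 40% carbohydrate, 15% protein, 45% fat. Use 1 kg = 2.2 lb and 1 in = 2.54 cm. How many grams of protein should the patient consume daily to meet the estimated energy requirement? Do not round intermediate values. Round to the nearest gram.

Convert to metric: weight = 290 ÷ 2.2 = 131.8182 kg; height = 61 × 2.54 = 154.94 cm.
LBM = 131.8182 × (1 − 0.21) = 104.1364 kg. Katch-McArdle: BMR = 370 + 21.6 × 104.1364 = 2619.3455 kcal/day.
TEE = 2619.3455 × 1.275 = 3339.6655 kcal/day.
With stress factor 1.25: 3339.6655 × 1.25 = 4174.5818 kcal/day.
Protein energy = 15% × 4174.5818 = 626.1873 kcal.
Protein = 626.1873 ÷ 4 kcal/g = 156.5468 g.

157 g/day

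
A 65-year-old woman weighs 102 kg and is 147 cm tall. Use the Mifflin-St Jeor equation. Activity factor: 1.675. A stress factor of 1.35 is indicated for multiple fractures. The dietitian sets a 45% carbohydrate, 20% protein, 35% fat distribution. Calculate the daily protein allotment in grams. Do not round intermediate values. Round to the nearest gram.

164 g/day

Mifflin-St Jeor (female): BMR = 10(102) + 6.25(147) − 5(65) − 161 = 1020 + 918.75 − 325 − 161 = 1452.75 kcal/day.
TEE = 1452.75 × 1.675 = 2433.3563 kcal/day.
With stress factor 1.35: 2433.3563 × 1.35 = 3285.0309 kcal/day.
Protein energy = 20% × 3285.0309 = 657.0062 kcal.
Protein = 657.0062 ÷ 4 kcal/g = 164.2515 g.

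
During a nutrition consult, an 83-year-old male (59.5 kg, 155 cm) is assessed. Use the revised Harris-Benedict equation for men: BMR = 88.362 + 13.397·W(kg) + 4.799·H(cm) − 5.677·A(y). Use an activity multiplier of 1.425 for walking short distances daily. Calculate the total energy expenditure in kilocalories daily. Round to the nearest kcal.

Harris-Benedict: BMR = 88.362 + 13.397(59.5) + 4.799(155) − 5.677(83) = 1158.1375 kcal/day.
TEE = BMR × activity factor = 1158.1375 × 1.425 = 1650.3459 kcal/day.

1650 kilocalories daily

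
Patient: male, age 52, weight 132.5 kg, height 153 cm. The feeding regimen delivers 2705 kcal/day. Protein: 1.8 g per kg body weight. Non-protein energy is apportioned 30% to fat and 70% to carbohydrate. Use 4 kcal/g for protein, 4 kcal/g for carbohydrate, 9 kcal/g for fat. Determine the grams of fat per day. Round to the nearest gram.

Protein = 1.8 × 132.5 = 238.5 g → 238.5 × 4 = 954 kcal.
Non-protein calories = 2705 − 954 = 1751 kcal.
Fat: 30% × 1751 = 525.3 kcal; carbohydrate: 1225.7 kcal.
Fat: 525.3 kcal ÷ 9 kcal/g = 58.3667 g.

58 g/day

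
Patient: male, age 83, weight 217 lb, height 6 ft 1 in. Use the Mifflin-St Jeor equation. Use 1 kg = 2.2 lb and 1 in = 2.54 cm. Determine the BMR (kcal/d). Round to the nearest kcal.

1735 kcal/d

Convert to metric: weight = 217 ÷ 2.2 = 98.6364 kg; height = (6×12 + 1) × 2.54 = 73 × 2.54 = 185.42 cm.
Mifflin-St Jeor (male): BMR = 10(98.6364) + 6.25(185.42) − 5(83) + 5 = 986.3636 + 1158.875 − 415 + 5 = 1735.2386 kcal/day.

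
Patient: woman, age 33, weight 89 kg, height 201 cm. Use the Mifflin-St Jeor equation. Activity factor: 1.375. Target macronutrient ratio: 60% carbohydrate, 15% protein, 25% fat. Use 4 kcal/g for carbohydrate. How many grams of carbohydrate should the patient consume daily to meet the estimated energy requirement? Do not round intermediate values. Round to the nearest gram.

Mifflin-St Jeor (female): BMR = 10(89) + 6.25(201) − 5(33) − 161 = 890 + 1256.25 − 165 − 161 = 1820.25 kcal/day.
TEE = 1820.25 × 1.375 = 2502.8438 kcal/day.
Carbohydrate energy = 60% × 2502.8438 = 1501.7063 kcal.
Carbohydrate = 1501.7063 ÷ 4 kcal/g = 375.4266 g.

375 g/day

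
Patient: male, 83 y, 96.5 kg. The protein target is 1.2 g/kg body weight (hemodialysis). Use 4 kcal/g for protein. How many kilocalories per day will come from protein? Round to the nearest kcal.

463 kcal/day

Protein = 1.2 g/kg × 96.5 kg = 115.8 g/day.
Protein energy = 115.8 g × 4 kcal/g = 463.2 kcal/day.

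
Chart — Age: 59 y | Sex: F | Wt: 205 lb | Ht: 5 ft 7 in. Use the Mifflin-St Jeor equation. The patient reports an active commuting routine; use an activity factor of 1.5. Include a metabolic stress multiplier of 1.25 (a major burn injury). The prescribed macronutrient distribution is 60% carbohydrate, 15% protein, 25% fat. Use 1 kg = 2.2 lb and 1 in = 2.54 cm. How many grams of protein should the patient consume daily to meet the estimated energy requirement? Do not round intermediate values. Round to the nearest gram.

108 g/day

Convert to metric: weight = 205 ÷ 2.2 = 93.1818 kg; height = (5×12 + 7) × 2.54 = 67 × 2.54 = 170.18 cm.
Mifflin-St Jeor (female): BMR = 10(93.1818) + 6.25(170.18) − 5(59) − 161 = 931.8182 + 1063.625 − 295 − 161 = 1539.4432 kcal/day.
TEE = 1539.4432 × 1.5 = 2309.1648 kcal/day.
With stress factor 1.25: 2309.1648 × 1.25 = 2886.456 kcal/day.
Protein energy = 15% × 2886.456 = 432.9684 kcal.
Protein = 432.9684 ÷ 4 kcal/g = 108.2421 g.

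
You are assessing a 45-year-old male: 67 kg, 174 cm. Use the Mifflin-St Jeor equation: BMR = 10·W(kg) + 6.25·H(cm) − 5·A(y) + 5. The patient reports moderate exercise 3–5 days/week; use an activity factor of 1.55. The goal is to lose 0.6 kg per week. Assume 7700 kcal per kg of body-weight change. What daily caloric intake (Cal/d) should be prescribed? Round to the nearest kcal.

1723 Cal/d

Mifflin-St Jeor (male): BMR = 10(67) + 6.25(174) − 5(45) + 5 = 670 + 1087.5 − 225 + 5 = 1537.5 kcal/day.
TEE = 1537.5 × 1.55 = 2383.125 kcal/day.
Required daily deficit = 0.6 × 7700 ÷ 7 = 660 kcal/day.
Target intake = 2383.125 − 660 = 1723.125 kcal/day.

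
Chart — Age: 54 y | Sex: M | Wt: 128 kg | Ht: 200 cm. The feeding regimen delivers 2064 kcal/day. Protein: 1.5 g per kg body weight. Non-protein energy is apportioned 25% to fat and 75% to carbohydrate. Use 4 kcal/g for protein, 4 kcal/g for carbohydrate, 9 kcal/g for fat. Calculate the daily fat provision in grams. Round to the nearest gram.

Protein = 1.5 × 128 = 192 g → 192 × 4 = 768 kcal.
Non-protein calories = 2064 − 768 = 1296 kcal.
Fat: 25% × 1296 = 324 kcal; carbohydrate: 972 kcal.
Fat: 324 kcal ÷ 9 kcal/g = 36 g.

36 g/day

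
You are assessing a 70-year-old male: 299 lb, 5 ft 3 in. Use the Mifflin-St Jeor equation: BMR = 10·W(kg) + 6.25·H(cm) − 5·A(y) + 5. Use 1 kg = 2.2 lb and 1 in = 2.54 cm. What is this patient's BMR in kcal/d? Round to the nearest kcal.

Convert to metric: weight = 299 ÷ 2.2 = 135.9091 kg; height = (5×12 + 3) × 2.54 = 63 × 2.54 = 160.02 cm.
Mifflin-St Jeor (male): BMR = 10(135.9091) + 6.25(160.02) − 5(70) + 5 = 1359.0909 + 1000.125 − 350 + 5 = 2014.2159 kcal/day.

2014 kcal/d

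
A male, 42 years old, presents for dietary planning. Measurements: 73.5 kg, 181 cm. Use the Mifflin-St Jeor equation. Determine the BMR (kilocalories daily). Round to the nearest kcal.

Mifflin-St Jeor (male): BMR = 10(73.5) + 6.25(181) − 5(42) + 5 = 735 + 1131.25 − 210 + 5 = 1661.25 kcal/day.

1661 kilocalories daily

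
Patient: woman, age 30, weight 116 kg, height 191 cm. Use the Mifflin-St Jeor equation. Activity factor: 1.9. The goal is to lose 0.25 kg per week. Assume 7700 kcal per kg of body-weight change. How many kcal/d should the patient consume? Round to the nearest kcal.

Mifflin-St Jeor (female): BMR = 10(116) + 6.25(191) − 5(30) − 161 = 1160 + 1193.75 − 150 − 161 = 2042.75 kcal/day.
TEE = 2042.75 × 1.9 = 3881.225 kcal/day.
Required daily deficit = 0.25 × 7700 ÷ 7 = 275 kcal/day.
Target intake = 3881.225 − 275 = 3606.225 kcal/day.

3606 kcal/d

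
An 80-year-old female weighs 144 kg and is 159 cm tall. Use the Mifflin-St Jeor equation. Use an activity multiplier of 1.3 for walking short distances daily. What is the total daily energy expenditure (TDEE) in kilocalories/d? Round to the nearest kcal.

Mifflin-St Jeor (female): BMR = 10(144) + 6.25(159) − 5(80) − 161 = 1440 + 993.75 − 400 − 161 = 1872.75 kcal/day.
TEE = BMR × activity factor = 1872.75 × 1.3 = 2434.575 kcal/day.

2435 kilocalories/d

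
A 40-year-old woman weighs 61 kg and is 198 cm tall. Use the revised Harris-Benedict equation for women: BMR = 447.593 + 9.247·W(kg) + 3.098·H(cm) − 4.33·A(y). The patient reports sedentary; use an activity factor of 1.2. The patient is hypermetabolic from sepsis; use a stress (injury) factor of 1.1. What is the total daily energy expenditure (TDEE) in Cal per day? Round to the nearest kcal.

1916 Cal per day

Harris-Benedict: BMR = 447.593 + 9.247(61) + 3.098(198) − 4.33(40) = 1451.864 kcal/day.
TEE = BMR × activity factor = 1451.864 × 1.2 = 1742.2368 kcal/day.
Apply stress factor: 1742.2368 × 1.1 = 1916.4605 kcal/day.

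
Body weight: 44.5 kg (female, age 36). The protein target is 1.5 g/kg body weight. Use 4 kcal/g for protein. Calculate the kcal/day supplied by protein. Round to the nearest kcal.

267 kcal/day

Protein = 1.5 g/kg × 44.5 kg = 66.75 g/day.
Protein energy = 66.75 g × 4 kcal/g = 267 kcal/day.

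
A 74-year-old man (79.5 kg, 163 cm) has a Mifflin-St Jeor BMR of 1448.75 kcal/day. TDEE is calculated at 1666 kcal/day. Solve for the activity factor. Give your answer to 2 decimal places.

Activity factor = TEE ÷ BMR = 1666 ÷ 1448.75 = 1.15.

1.15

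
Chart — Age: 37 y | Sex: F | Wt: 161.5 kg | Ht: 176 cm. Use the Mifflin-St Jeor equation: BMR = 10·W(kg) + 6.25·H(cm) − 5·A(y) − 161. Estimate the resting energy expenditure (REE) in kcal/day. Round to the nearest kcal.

Mifflin-St Jeor (female): BMR = 10(161.5) + 6.25(176) − 5(37) − 161 = 1615 + 1100 − 185 − 161 = 2369 kcal/day.

2369 kcal/day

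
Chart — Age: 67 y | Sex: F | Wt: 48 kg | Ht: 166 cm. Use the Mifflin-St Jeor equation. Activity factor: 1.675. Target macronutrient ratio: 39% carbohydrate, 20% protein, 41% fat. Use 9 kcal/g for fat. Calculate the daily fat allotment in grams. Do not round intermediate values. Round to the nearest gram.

Mifflin-St Jeor (female): BMR = 10(48) + 6.25(166) − 5(67) − 161 = 480 + 1037.5 − 335 − 161 = 1021.5 kcal/day.
TEE = 1021.5 × 1.675 = 1711.0125 kcal/day.
Fat energy = 41% × 1711.0125 = 701.5151 kcal.
Fat = 701.5151 ÷ 9 kcal/g = 77.9461 g.

78 g/day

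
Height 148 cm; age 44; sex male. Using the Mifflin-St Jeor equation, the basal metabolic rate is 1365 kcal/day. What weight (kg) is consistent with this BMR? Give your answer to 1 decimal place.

1365 = 10·W + 6.25(148) − 5(44) + 5
10·W = 1365 − 710 = 655, so W = 65.5 kg.

65.5 kg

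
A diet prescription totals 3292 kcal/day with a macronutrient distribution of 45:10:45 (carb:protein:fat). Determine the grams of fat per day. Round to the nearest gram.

Fat energy = 45% × 3292 = 1481.4 kcal.
At 9 kcal/g: 1481.4 ÷ 9 = 164.6 g.

165 g/day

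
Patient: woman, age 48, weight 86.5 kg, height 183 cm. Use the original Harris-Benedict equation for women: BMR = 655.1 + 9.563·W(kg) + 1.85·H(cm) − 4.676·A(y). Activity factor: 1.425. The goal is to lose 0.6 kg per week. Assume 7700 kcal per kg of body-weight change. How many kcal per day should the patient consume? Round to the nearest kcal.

1615 kcal per day

Harris-Benedict: BMR = 655.1 + 9.563(86.5) + 1.85(183) − 4.676(48) = 1596.4015 kcal/day.
TEE = 1596.4015 × 1.425 = 2274.8721 kcal/day.
Required daily deficit = 0.6 × 7700 ÷ 7 = 660 kcal/day.
Target intake = 2274.8721 − 660 = 1614.8721 kcal/day.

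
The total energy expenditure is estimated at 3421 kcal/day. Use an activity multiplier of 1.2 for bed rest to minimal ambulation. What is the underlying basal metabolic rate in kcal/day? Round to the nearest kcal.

2851 kcal/day

BMR = TEE ÷ activity factor = 3421 ÷ 1.2 = 2850.8333 kcal/day.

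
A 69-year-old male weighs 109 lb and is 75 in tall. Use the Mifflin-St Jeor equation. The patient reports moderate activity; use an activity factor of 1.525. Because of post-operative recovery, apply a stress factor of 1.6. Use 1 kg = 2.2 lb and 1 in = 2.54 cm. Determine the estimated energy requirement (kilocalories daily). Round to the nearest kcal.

3284 kilocalories daily

Convert to metric: weight = 109 ÷ 2.2 = 49.5455 kg; height = 75 × 2.54 = 190.5 cm.
Mifflin-St Jeor (male): BMR = 10(49.5455) + 6.25(190.5) − 5(69) + 5 = 495.4545 + 1190.625 − 345 + 5 = 1346.0795 kcal/day.
TEE = BMR × activity factor = 1346.0795 × 1.525 = 2052.7713 kcal/day.
Apply stress factor: 2052.7713 × 1.6 = 3284.4341 kcal/day.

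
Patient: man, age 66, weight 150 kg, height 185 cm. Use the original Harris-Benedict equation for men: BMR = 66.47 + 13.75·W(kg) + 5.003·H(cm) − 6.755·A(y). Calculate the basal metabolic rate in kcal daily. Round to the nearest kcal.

2609 kcal daily

Harris-Benedict: BMR = 66.47 + 13.75(150) + 5.003(185) − 6.755(66) = 2608.695 kcal/day.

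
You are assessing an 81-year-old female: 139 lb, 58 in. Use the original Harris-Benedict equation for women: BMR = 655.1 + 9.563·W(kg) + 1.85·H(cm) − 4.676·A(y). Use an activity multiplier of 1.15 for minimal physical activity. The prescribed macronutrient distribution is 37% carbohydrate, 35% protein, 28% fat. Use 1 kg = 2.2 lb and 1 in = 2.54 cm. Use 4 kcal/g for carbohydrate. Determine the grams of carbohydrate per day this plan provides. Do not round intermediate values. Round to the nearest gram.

Convert to metric: weight = 139 ÷ 2.2 = 63.1818 kg; height = 58 × 2.54 = 147.32 cm.
Harris-Benedict: BMR = 655.1 + 9.563(63.1818) + 1.85(147.32) − 4.676(81) = 1153.0937 kcal/day.
TEE = 1153.0937 × 1.15 = 1326.0578 kcal/day.
Carbohydrate energy = 37% × 1326.0578 = 490.6414 kcal.
Carbohydrate = 490.6414 ÷ 4 kcal/g = 122.6603 g.

123 g/day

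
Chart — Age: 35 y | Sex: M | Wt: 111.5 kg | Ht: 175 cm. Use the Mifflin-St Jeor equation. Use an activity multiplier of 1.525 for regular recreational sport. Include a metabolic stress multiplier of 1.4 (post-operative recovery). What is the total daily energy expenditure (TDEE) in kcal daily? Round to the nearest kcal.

Mifflin-St Jeor (male): BMR = 10(111.5) + 6.25(175) − 5(35) + 5 = 1115 + 1093.75 − 175 + 5 = 2038.75 kcal/day.
TEE = BMR × activity factor = 2038.75 × 1.525 = 3109.0938 kcal/day.
Apply stress factor: 3109.0938 × 1.4 = 4352.7313 kcal/day.

4353 kcal daily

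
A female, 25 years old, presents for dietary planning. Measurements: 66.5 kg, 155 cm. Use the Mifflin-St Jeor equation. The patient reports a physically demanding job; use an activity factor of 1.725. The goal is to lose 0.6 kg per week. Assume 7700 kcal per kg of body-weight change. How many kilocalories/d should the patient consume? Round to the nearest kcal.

1665 kilocalories/d

Mifflin-St Jeor (female): BMR = 10(66.5) + 6.25(155) − 5(25) − 161 = 665 + 968.75 − 125 − 161 = 1347.75 kcal/day.
TEE = 1347.75 × 1.725 = 2324.8688 kcal/day.
Required daily deficit = 0.6 × 7700 ÷ 7 = 660 kcal/day.
Target intake = 2324.8688 − 660 = 1664.8688 kcal/day.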